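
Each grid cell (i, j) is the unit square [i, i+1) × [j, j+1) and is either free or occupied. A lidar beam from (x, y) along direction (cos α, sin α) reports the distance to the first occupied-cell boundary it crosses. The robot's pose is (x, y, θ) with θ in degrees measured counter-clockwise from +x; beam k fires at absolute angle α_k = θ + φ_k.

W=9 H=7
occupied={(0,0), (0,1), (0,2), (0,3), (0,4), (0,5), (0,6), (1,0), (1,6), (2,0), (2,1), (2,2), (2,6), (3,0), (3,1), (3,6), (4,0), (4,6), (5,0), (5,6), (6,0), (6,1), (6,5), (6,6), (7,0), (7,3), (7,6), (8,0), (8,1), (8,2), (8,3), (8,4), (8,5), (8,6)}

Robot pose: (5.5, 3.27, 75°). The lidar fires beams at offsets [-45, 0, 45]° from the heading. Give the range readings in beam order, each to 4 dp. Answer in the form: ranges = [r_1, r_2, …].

beam 1: φ=-45°, α=30°
  d=(0.8660,0.5000)  start (5,3)  tX=0.5774 tY=1.4600  stride 1/|dx|=1.1547 1/|dy|=2.0000
    cross x-line → (6,3), t=0.5774
    cross y-line → (6,4), t=1.4600
    cross x-line → (7,4), t=1.7321
    cross x-line → (8,4), t=2.8868 (wall)
  → r_1 = 2.8868
beam 2: φ=0°, α=75°
  d=(0.2588,0.9659)  start (5,3)  tX=1.9319 tY=0.7558  stride 1/|dx|=3.8637 1/|dy|=1.0353
    cross y-line → (5,4), t=0.7558
    cross y-line → (5,5), t=1.7910
    cross x-line → (6,5), t=1.9319 (wall)
  → r_2 = 1.9319
beam 3: φ=45°, α=120°
  d=(-0.5000,0.8660)  start (5,3)  tX=1.0000 tY=0.8429  stride 1/|dx|=2.0000 1/|dy|=1.1547
    cross y-line → (5,4), t=0.8429
    cross x-line → (4,4), t=1.0000
    cross y-line → (4,5), t=1.9976
    cross x-line → (3,5), t=3.0000
    cross y-line → (3,6), t=3.1523 (wall)
  → r_3 = 3.1523

ranges = [2.8868, 1.9319, 3.1523]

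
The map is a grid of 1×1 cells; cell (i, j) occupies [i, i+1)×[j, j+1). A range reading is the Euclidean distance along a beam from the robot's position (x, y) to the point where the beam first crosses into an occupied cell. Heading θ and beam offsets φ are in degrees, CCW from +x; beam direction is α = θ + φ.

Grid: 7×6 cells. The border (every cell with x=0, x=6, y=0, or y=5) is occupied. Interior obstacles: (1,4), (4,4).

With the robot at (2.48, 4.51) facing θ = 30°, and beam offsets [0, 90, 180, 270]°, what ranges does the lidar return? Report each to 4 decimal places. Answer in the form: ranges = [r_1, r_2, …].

ranges = [0.9800, 0.5658, 0.5543, 4.0530]

beam 1: φ=0°, α=30°
  d=(0.8660,0.5000)  start (2,4)  tX=0.6004 tY=0.9800  stride 1/|dx|=1.1547 1/|dy|=2.0000
    cross x-line → (3,4), t=0.6004
    cross y-line → (3,5), t=0.9800 (wall)
  → r_1 = 0.9800
beam 2: φ=90°, α=120°
  d=(-0.5000,0.8660)  start (2,4)  tX=0.9600 tY=0.5658  stride 1/|dx|=2.0000 1/|dy|=1.1547
    cross y-line → (2,5), t=0.5658 (wall)
  → r_2 = 0.5658
beam 3: φ=180°, α=210°
  d=(-0.8660,-0.5000)  start (2,4)  tX=0.5543 tY=1.0200  stride 1/|dx|=1.1547 1/|dy|=2.0000
    cross x-line → (1,4), t=0.5543 (wall)
  → r_3 = 0.5543
beam 4: φ=270°, α=300°
  d=(0.5000,-0.8660)  start (2,4)  tX=1.0400 tY=0.5889  stride 1/|dx|=2.0000 1/|dy|=1.1547
    cross y-line → (2,3), t=0.5889
    cross x-line → (3,3), t=1.0400
    cross y-line → (3,2), t=1.7436
    cross y-line → (3,1), t=2.8983
    cross x-line → (4,1), t=3.0400
    cross y-line → (4,0), t=4.0530 (wall)
  → r_4 = 4.0530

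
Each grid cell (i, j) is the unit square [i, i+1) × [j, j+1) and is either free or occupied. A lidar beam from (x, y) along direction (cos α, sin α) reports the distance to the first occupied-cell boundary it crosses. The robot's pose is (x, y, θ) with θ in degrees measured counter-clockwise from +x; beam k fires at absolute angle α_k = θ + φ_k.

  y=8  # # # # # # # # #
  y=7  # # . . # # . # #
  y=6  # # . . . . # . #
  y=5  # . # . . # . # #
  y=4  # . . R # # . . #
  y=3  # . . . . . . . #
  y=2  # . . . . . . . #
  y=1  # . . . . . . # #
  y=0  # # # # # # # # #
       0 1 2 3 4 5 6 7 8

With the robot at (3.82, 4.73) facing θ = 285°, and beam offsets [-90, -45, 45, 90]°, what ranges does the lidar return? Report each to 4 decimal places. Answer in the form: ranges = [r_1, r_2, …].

ranges = [2.9195, 4.3070, 0.2078, 0.1863]

beam 1: φ=-90°, α=195°
  d=(-0.9659,-0.2588)  start (3,4)  tX=0.8489 tY=2.8205  stride 1/|dx|=1.0353 1/|dy|=3.8637
    cross x-line → (2,4), t=0.8489
    cross x-line → (1,4), t=1.8842
    cross y-line → (1,3), t=2.8205
    cross x-line → (0,3), t=2.9195 (wall)
  → r_1 = 2.9195
beam 2: φ=-45°, α=240°
  d=(-0.5000,-0.8660)  start (3,4)  tX=1.6400 tY=0.8429  stride 1/|dx|=2.0000 1/|dy|=1.1547
    cross y-line → (3,3), t=0.8429
    cross x-line → (2,3), t=1.6400
    cross y-line → (2,2), t=1.9976
    cross y-line → (2,1), t=3.1523
    cross x-line → (1,1), t=3.6400
    cross y-line → (1,0), t=4.3070 (wall)
  → r_2 = 4.3070
beam 3: φ=45°, α=330°
  d=(0.8660,-0.5000)  start (3,4)  tX=0.2078 tY=1.4600  stride 1/|dx|=1.1547 1/|dy|=2.0000
    cross x-line → (4,4), t=0.2078 (wall)
  → r_3 = 0.2078
beam 4: φ=90°, α=15°
  d=(0.9659,0.2588)  start (3,4)  tX=0.1863 tY=1.0432  stride 1/|dx|=1.0353 1/|dy|=3.8637
    cross x-line → (4,4), t=0.1863 (wall)
  → r_4 = 0.1863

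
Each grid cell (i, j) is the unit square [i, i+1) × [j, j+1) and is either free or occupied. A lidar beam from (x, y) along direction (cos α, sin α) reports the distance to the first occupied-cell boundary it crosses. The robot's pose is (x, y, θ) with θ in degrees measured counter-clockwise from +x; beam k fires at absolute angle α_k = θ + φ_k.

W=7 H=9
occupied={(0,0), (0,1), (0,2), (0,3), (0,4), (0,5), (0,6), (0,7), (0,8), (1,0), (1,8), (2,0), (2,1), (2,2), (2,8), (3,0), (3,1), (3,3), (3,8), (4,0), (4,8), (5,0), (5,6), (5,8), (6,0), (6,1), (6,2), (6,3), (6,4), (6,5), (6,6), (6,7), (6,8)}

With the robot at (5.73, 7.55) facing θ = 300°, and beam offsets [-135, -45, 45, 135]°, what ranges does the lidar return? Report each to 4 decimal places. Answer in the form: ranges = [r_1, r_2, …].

beam 1: φ=-135°, α=165°
  dir = (cos 165°, sin 165°) = (-0.9659, 0.2588); from cell (5,7)
  next x-line at t=0.7558, next y-line at t=1.7387; Δt_x=1.0353, Δt_y=3.8637
    x: enter (4,7) at t=0.7558
    y: enter (4,8) at t=1.7387 ← occupied
  → r_1 = 1.7387
beam 2: φ=-45°, α=255°
  dir = (cos 255°, sin 255°) = (-0.2588, -0.9659); from cell (5,7)
  next x-line at t=2.8205, next y-line at t=0.5694; Δt_x=3.8637, Δt_y=1.0353
    y: enter (5,6) at t=0.5694 ← occupied
  → r_2 = 0.5694
beam 3: φ=45°, α=345°
  dir = (cos 345°, sin 345°) = (0.9659, -0.2588); from cell (5,7)
  next x-line at t=0.2795, next y-line at t=2.1250; Δt_x=1.0353, Δt_y=3.8637
    x: enter (6,7) at t=0.2795 ← occupied
  → r_3 = 0.2795
beam 4: φ=135°, α=75°
  dir = (cos 75°, sin 75°) = (0.2588, 0.9659); from cell (5,7)
  next x-line at t=1.0432, next y-line at t=0.4659; Δt_x=3.8637, Δt_y=1.0353
    y: enter (5,8) at t=0.4659 ← occupied
  → r_4 = 0.4659

ranges = [1.7387, 0.5694, 0.2795, 0.4659]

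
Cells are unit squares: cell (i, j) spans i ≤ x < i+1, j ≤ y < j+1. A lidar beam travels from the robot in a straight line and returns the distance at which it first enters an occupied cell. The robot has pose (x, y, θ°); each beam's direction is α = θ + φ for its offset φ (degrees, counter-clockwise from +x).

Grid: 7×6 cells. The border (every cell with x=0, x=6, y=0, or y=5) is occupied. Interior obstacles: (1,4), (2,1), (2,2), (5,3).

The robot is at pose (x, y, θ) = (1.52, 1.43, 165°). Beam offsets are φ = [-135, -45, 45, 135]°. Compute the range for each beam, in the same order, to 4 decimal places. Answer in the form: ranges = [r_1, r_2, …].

ranges = [0.5543, 1.0400, 0.6004, 0.4965]

beam 1: φ=-135°, α=30°
  cosα=0.8660 sinα=0.5000 | (1,1) | tMaxX 0.5543 tMaxY 1.1400 | tΔX 1.1547 tΔY 2.0000
    t=0.5543 [x] (2,1) — stop
  → r_1 = 0.5543
beam 2: φ=-45°, α=120°
  cosα=-0.5000 sinα=0.8660 | (1,1) | tMaxX 1.0400 tMaxY 0.6582 | tΔX 2.0000 tΔY 1.1547
    t=0.6582 [y] (1,2)
    t=1.0400 [x] (0,2) — stop
  → r_2 = 1.0400
beam 3: φ=45°, α=210°
  cosα=-0.8660 sinα=-0.5000 | (1,1) | tMaxX 0.6004 tMaxY 0.8600 | tΔX 1.1547 tΔY 2.0000
    t=0.6004 [x] (0,1) — stop
  → r_3 = 0.6004
beam 4: φ=135°, α=300°
  cosα=0.5000 sinα=-0.8660 | (1,1) | tMaxX 0.9600 tMaxY 0.4965 | tΔX 2.0000 tΔY 1.1547
    t=0.4965 [y] (1,0) — stop
  → r_4 = 0.4965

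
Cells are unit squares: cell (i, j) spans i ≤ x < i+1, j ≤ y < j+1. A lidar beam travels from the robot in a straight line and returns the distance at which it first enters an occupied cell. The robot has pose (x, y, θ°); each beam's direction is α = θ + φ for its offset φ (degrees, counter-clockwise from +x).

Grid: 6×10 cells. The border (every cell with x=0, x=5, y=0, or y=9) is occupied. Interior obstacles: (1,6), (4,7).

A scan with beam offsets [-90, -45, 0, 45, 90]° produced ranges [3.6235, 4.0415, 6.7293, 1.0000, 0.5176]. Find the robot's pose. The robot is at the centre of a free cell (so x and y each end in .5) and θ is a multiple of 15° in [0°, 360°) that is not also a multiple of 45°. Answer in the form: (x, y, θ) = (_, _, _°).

(x, y, θ) = (1.5, 2.5, 75°)

Candidates: 30 free-cell centres × 16 headings = 480 poses. Raycast each; keep the one whose scan matches to 4 dp.
  (4.5, 8.5, 105°): beam 1 = 0.5176 ≠ 3.6235 ✗
  (3.5, 2.5, 300°): beam 1 = 2.8868 ≠ 3.6235 ✗
  (1.5, 8.5, 330°): beam 1 = 1.0000 ≠ 3.6235 ✗
  (4.5, 6.5, 345°): beam 1 = 5.6940 ≠ 3.6235 ✗
  …
  (1.5, 2.5, 75°): r_1=3.6235, r_2=4.0415, r_3=6.7293, r_4=1.0000, r_5=0.5176 — all match ✓
No second candidate reproduces the full scan.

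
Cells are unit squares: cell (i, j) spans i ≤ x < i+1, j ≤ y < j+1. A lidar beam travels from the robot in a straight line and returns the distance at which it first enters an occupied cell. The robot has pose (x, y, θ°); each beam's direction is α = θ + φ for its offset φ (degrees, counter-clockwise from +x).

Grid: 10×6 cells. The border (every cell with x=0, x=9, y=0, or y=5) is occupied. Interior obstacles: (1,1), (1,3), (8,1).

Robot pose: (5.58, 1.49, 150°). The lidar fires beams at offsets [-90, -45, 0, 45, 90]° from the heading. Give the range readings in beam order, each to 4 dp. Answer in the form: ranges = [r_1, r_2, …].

beam 1: φ=-90°, α=60°
  dir = (cos 60°, sin 60°) = (0.5000, 0.8660); from cell (5,1)
  next x-line at t=0.8400, next y-line at t=0.5889; Δt_x=2.0000, Δt_y=1.1547
    y: enter (5,2) at t=0.5889
    x: enter (6,2) at t=0.8400
    y: enter (6,3) at t=1.7436
    x: enter (7,3) at t=2.8400
    y: enter (7,4) at t=2.8983
    y: enter (7,5) at t=4.0530 ← occupied
  → r_1 = 4.0530
beam 2: φ=-45°, α=105°
  dir = (cos 105°, sin 105°) = (-0.2588, 0.9659); from cell (5,1)
  next x-line at t=2.2409, next y-line at t=0.5280; Δt_x=3.8637, Δt_y=1.0353
    y: enter (5,2) at t=0.5280
    y: enter (5,3) at t=1.5633
    x: enter (4,3) at t=2.2409
    y: enter (4,4) at t=2.5985
    y: enter (4,5) at t=3.6338 ← occupied
  → r_2 = 3.6338
beam 3: φ=0°, α=150°
  dir = (cos 150°, sin 150°) = (-0.8660, 0.5000); from cell (5,1)
  next x-line at t=0.6697, next y-line at t=1.0200; Δt_x=1.1547, Δt_y=2.0000
    x: enter (4,1) at t=0.6697
    y: enter (4,2) at t=1.0200
    x: enter (3,2) at t=1.8244
    x: enter (2,2) at t=2.9791
    y: enter (2,3) at t=3.0200
    x: enter (1,3) at t=4.1338 ← occupied
  → r_3 = 4.1338
beam 4: φ=45°, α=195°
  dir = (cos 195°, sin 195°) = (-0.9659, -0.2588); from cell (5,1)
  next x-line at t=0.6005, next y-line at t=1.8932; Δt_x=1.0353, Δt_y=3.8637
    x: enter (4,1) at t=0.6005
    x: enter (3,1) at t=1.6357
    y: enter (3,0) at t=1.8932 ← occupied
  → r_4 = 1.8932
beam 5: φ=90°, α=240°
  dir = (cos 240°, sin 240°) = (-0.5000, -0.8660); from cell (5,1)
  next x-line at t=1.1600, next y-line at t=0.5658; Δt_x=2.0000, Δt_y=1.1547
    y: enter (5,0) at t=0.5658 ← occupied
  → r_5 = 0.5658

ranges = [4.0530, 3.6338, 4.1338, 1.8932, 0.5658]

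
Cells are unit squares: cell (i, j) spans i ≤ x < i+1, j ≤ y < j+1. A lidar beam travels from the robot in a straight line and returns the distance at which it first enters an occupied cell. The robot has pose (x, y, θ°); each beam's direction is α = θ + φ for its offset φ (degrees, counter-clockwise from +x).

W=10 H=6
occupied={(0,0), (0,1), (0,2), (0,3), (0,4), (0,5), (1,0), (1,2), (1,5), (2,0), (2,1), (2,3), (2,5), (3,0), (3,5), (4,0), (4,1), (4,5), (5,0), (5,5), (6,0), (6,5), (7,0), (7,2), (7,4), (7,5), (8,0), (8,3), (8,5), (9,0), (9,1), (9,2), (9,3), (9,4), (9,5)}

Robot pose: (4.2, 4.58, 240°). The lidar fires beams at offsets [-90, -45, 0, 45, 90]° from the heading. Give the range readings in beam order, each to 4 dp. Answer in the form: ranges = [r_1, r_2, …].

beam 1: φ=-90°, α=150°
  direction (-0.8660, 0.5000); cell (4,4); t to first gridline: x 0.2309, y 0.8400 (then +1.1547 / +2.0000)
    (3,4) via x @ 0.2309
    (3,5) via y @ 0.8400  # hit
  → r_1 = 0.8400
beam 2: φ=-45°, α=195°
  direction (-0.9659, -0.2588); cell (4,4); t to first gridline: x 0.2071, y 2.2409 (then +1.0353 / +3.8637)
    (3,4) via x @ 0.2071
    (2,4) via x @ 1.2423
    (2,3) via y @ 2.2409  # hit
  → r_2 = 2.2409
beam 3: φ=0°, α=240°
  direction (-0.5000, -0.8660); cell (4,4); t to first gridline: x 0.4000, y 0.6697 (then +2.0000 / +1.1547)
    (3,4) via x @ 0.4000
    (3,3) via y @ 0.6697
    (3,2) via y @ 1.8244
    (2,2) via x @ 2.4000
    (2,1) via y @ 2.9791  # hit
  → r_3 = 2.9791
beam 4: φ=45°, α=285°
  direction (0.2588, -0.9659); cell (4,4); t to first gridline: x 3.0910, y 0.6005 (then +3.8637 / +1.0353)
    (4,3) via y @ 0.6005
    (4,2) via y @ 1.6357
    (4,1) via y @ 2.6710  # hit
  → r_4 = 2.6710
beam 5: φ=90°, α=330°
  direction (0.8660, -0.5000); cell (4,4); t to first gridline: x 0.9238, y 1.1600 (then +1.1547 / +2.0000)
    (5,4) via x @ 0.9238
    (5,3) via y @ 1.1600
    (6,3) via x @ 2.0785
    (6,2) via y @ 3.1600
    (7,2) via x @ 3.2332  # hit
  → r_5 = 3.2332

ranges = [0.8400, 2.2409, 2.9791, 2.6710, 3.2332]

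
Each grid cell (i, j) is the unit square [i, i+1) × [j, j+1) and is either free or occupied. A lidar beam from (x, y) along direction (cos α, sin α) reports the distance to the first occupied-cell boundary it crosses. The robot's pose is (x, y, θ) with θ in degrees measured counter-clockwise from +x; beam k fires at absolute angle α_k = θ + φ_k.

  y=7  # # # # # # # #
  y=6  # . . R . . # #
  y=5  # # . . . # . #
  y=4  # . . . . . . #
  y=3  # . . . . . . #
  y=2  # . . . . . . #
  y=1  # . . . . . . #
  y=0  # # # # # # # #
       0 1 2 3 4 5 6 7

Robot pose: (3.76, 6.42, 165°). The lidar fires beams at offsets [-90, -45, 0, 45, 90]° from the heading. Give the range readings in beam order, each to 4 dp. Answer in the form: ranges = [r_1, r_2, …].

ranges = [0.6005, 0.6697, 2.2409, 2.0323, 5.6112]

beam 1: φ=-90°, α=75°
  direction (0.2588, 0.9659); cell (3,6); t to first gridline: x 0.9273, y 0.6005 (then +3.8637 / +1.0353)
    (3,7) via y @ 0.6005  # hit
  → r_1 = 0.6005
beam 2: φ=-45°, α=120°
  direction (-0.5000, 0.8660); cell (3,6); t to first gridline: x 1.5200, y 0.6697 (then +2.0000 / +1.1547)
    (3,7) via y @ 0.6697  # hit
  → r_2 = 0.6697
beam 3: φ=0°, α=165°
  direction (-0.9659, 0.2588); cell (3,6); t to first gridline: x 0.7868, y 2.2409 (then +1.0353 / +3.8637)
    (2,6) via x @ 0.7868
    (1,6) via x @ 1.8221
    (1,7) via y @ 2.2409  # hit
  → r_3 = 2.2409
beam 4: φ=45°, α=210°
  direction (-0.8660, -0.5000); cell (3,6); t to first gridline: x 0.8776, y 0.8400 (then +1.1547 / +2.0000)
    (3,5) via y @ 0.8400
    (2,5) via x @ 0.8776
    (1,5) via x @ 2.0323  # hit
  → r_4 = 2.0323
beam 5: φ=90°, α=255°
  direction (-0.2588, -0.9659); cell (3,6); t to first gridline: x 2.9364, y 0.4348 (then +3.8637 / +1.0353)
    (3,5) via y @ 0.4348
    (3,4) via y @ 1.4701
    (3,3) via y @ 2.5054
    (2,3) via x @ 2.9364
    (2,2) via y @ 3.5406
    (2,1) via y @ 4.5759
    (2,0) via y @ 5.6112  # hit
  → r_5 = 5.6112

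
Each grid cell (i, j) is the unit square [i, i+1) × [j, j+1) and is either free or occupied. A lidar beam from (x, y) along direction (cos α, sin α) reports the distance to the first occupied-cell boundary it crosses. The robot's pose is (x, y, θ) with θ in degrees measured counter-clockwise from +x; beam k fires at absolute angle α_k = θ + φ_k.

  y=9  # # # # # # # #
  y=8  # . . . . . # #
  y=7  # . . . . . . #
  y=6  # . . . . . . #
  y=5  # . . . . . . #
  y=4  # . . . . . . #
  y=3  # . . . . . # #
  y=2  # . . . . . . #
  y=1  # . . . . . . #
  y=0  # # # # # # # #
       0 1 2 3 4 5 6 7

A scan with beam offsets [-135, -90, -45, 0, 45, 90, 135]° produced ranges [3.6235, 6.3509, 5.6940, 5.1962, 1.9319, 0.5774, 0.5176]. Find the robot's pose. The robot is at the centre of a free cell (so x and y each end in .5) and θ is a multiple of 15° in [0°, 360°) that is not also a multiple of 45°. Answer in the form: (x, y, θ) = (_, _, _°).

Enumerate (i+0.5, j+0.5, θ) over the 46 free cells and 16 admissible headings. For each, cast all 7 beams and compare to the given ranges.
  (6.5, 1.5, 240°): beam 1 = 1.5529 ≠ 3.6235 ✗
  (1.5, 2.5, 195°): beam 1 = 7.5056 ≠ 3.6235 ✗
  (4.5, 2.5, 150°): beam 1 = 1.9319 ≠ 3.6235 ✗
  (5.5, 5.5, 345°): beam 1 = 5.1962 ≠ 3.6235 ✗
  …
  (1.5, 4.5, 60°): r_1=3.6235, r_2=6.3509, r_3=5.6940, r_4=5.1962, r_5=1.9319, r_6=0.5774, r_7=0.5176 — all match ✓
No second candidate reproduces the full scan.

(x, y, θ) = (1.5, 4.5, 60°)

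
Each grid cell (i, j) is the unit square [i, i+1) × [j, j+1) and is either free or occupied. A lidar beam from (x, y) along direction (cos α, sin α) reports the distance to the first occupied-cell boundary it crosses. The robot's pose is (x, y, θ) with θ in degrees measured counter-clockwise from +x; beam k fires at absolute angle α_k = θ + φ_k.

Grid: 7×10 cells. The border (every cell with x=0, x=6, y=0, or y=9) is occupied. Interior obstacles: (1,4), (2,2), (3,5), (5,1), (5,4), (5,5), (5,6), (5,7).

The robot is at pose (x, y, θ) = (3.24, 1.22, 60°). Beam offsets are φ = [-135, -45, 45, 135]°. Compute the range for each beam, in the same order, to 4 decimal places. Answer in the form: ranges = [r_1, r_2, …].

beam 1: φ=-135°, α=285°
  direction (0.2588, -0.9659); cell (3,1); t to first gridline: x 2.9364, y 0.2278 (then +3.8637 / +1.0353)
    (3,0) via y @ 0.2278  # hit
  → r_1 = 0.2278
beam 2: φ=-45°, α=15°
  direction (0.9659, 0.2588); cell (3,1); t to first gridline: x 0.7868, y 3.0137 (then +1.0353 / +3.8637)
    (4,1) via x @ 0.7868
    (5,1) via x @ 1.8221  # hit
  → r_2 = 1.8221
beam 3: φ=45°, α=105°
  direction (-0.2588, 0.9659); cell (3,1); t to first gridline: x 0.9273, y 0.8075 (then +3.8637 / +1.0353)
    (3,2) via y @ 0.8075
    (2,2) via x @ 0.9273  # hit
  → r_3 = 0.9273
beam 4: φ=135°, α=195°
  direction (-0.9659, -0.2588); cell (3,1); t to first gridline: x 0.2485, y 0.8500 (then +1.0353 / +3.8637)
    (2,1) via x @ 0.2485
    (2,0) via y @ 0.8500  # hit
  → r_4 = 0.8500

ranges = [0.2278, 1.8221, 0.9273, 0.8500]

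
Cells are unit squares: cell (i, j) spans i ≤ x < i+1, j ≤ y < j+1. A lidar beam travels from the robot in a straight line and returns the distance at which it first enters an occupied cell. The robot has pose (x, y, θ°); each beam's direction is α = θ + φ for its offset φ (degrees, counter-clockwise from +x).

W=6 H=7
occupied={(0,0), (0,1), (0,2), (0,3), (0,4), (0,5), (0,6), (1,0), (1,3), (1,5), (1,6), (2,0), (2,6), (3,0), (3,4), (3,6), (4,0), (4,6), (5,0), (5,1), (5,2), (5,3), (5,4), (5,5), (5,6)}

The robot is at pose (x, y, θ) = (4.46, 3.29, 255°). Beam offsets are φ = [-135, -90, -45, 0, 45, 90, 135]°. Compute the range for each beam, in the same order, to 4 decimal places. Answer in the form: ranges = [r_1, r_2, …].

beam 1: φ=-135°, α=120°
  dir = (cos 120°, sin 120°) = (-0.5000, 0.8660); from cell (4,3)
  next x-line at t=0.9200, next y-line at t=0.8198; Δt_x=2.0000, Δt_y=1.1547
    y: enter (4,4) at t=0.8198
    x: enter (3,4) at t=0.9200 ← occupied
  → r_1 = 0.9200
beam 2: φ=-90°, α=165°
  dir = (cos 165°, sin 165°) = (-0.9659, 0.2588); from cell (4,3)
  next x-line at t=0.4762, next y-line at t=2.7432; Δt_x=1.0353, Δt_y=3.8637
    x: enter (3,3) at t=0.4762
    x: enter (2,3) at t=1.5115
    x: enter (1,3) at t=2.5468 ← occupied
  → r_2 = 2.5468
beam 3: φ=-45°, α=210°
  dir = (cos 210°, sin 210°) = (-0.8660, -0.5000); from cell (4,3)
  next x-line at t=0.5312, next y-line at t=0.5800; Δt_x=1.1547, Δt_y=2.0000
    x: enter (3,3) at t=0.5312
    y: enter (3,2) at t=0.5800
    x: enter (2,2) at t=1.6859
    y: enter (2,1) at t=2.5800
    x: enter (1,1) at t=2.8406
    x: enter (0,1) at t=3.9953 ← occupied
  → r_3 = 3.9953
beam 4: φ=0°, α=255°
  dir = (cos 255°, sin 255°) = (-0.2588, -0.9659); from cell (4,3)
  next x-line at t=1.7773, next y-line at t=0.3002; Δt_x=3.8637, Δt_y=1.0353
    y: enter (4,2) at t=0.3002
    y: enter (4,1) at t=1.3355
    x: enter (3,1) at t=1.7773
    y: enter (3,0) at t=2.3708 ← occupied
  → r_4 = 2.3708
beam 5: φ=45°, α=300°
  dir = (cos 300°, sin 300°) = (0.5000, -0.8660); from cell (4,3)
  next x-line at t=1.0800, next y-line at t=0.3349; Δt_x=2.0000, Δt_y=1.1547
    y: enter (4,2) at t=0.3349
    x: enter (5,2) at t=1.0800 ← occupied
  → r_5 = 1.0800
beam 6: φ=90°, α=345°
  dir = (cos 345°, sin 345°) = (0.9659, -0.2588); from cell (4,3)
  next x-line at t=0.5590, next y-line at t=1.1205; Δt_x=1.0353, Δt_y=3.8637
    x: enter (5,3) at t=0.5590 ← occupied
  → r_6 = 0.5590
beam 7: φ=135°, α=30°
  dir = (cos 30°, sin 30°) = (0.8660, 0.5000); from cell (4,3)
  next x-line at t=0.6235, next y-line at t=1.4200; Δt_x=1.1547, Δt_y=2.0000
    x: enter (5,3) at t=0.6235 ← occupied
  → r_7 = 0.6235

ranges = [0.9200, 2.5468, 3.9953, 2.3708, 1.0800, 0.5590, 0.6235]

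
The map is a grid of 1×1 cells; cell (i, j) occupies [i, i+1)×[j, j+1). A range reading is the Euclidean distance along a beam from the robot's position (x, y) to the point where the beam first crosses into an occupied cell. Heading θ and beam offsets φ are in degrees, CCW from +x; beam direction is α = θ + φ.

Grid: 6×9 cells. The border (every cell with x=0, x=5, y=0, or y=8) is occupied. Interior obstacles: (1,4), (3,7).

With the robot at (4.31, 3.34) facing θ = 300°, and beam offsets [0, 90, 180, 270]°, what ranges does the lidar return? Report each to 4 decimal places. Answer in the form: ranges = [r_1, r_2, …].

ranges = [1.3800, 0.7967, 5.3809, 3.8221]

beam 1: φ=0°, α=300°
  d=(0.5000,-0.8660)  start (4,3)  tX=1.3800 tY=0.3926  stride 1/|dx|=2.0000 1/|dy|=1.1547
    cross y-line → (4,2), t=0.3926
    cross x-line → (5,2), t=1.3800 (wall)
  → r_1 = 1.3800
beam 2: φ=90°, α=30°
  d=(0.8660,0.5000)  start (4,3)  tX=0.7967 tY=1.3200  stride 1/|dx|=1.1547 1/|dy|=2.0000
    cross x-line → (5,3), t=0.7967 (wall)
  → r_2 = 0.7967
beam 3: φ=180°, α=120°
  d=(-0.5000,0.8660)  start (4,3)  tX=0.6200 tY=0.7621  stride 1/|dx|=2.0000 1/|dy|=1.1547
    cross x-line → (3,3), t=0.6200
    cross y-line → (3,4), t=0.7621
    cross y-line → (3,5), t=1.9168
    cross x-line → (2,5), t=2.6200
    cross y-line → (2,6), t=3.0715
    cross y-line → (2,7), t=4.2262
    cross x-line → (1,7), t=4.6200
    cross y-line → (1,8), t=5.3809 (wall)
  → r_3 = 5.3809
beam 4: φ=270°, α=210°
  d=(-0.8660,-0.5000)  start (4,3)  tX=0.3580 tY=0.6800  stride 1/|dx|=1.1547 1/|dy|=2.0000
    cross x-line → (3,3), t=0.3580
    cross y-line → (3,2), t=0.6800
    cross x-line → (2,2), t=1.5127
    cross x-line → (1,2), t=2.6674
    cross y-line → (1,1), t=2.6800
    cross x-line → (0,1), t=3.8221 (wall)
  → r_4 = 3.8221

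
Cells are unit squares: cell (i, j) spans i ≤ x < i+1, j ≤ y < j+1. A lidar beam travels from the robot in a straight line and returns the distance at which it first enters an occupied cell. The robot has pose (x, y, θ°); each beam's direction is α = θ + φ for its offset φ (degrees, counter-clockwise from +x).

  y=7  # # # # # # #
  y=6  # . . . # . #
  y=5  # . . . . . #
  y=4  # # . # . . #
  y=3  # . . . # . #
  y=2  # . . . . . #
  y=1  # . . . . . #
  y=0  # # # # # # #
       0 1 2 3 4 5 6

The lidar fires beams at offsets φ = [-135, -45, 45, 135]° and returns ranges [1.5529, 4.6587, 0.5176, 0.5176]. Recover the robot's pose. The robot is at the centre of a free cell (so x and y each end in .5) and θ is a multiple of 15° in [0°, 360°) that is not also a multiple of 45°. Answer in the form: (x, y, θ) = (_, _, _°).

(x, y, θ) = (1.5, 6.5, 30°)

The pose lattice has 26·16 = 416 candidates. Test each by forward raycasting.
  (1.5, 5.5, 285°): beam 1 = 0.5774 ≠ 1.5529 ✗
  (2.5, 3.5, 195°): beam 1 = 1.0000 ≠ 1.5529 ✗
  (5.5, 2.5, 210°): beam 1 = 1.9319 ≠ 1.5529 ✗
  …
  (1.5, 6.5, 30°): r_1=1.5529, r_2=4.6587, r_3=0.5176, r_4=0.5176 — all match ✓
Only this pose fits every beam.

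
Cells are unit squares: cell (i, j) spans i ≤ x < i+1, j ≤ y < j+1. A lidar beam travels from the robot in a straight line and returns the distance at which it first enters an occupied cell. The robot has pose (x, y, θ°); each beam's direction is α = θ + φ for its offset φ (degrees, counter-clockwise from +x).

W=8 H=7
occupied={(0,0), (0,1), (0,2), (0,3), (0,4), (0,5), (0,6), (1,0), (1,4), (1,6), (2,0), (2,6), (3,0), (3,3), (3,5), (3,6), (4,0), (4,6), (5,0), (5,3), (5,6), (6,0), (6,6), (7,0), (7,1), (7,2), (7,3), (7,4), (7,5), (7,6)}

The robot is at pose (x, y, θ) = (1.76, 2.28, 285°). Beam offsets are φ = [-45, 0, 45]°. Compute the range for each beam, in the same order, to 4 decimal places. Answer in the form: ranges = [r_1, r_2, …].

beam 1: φ=-45°, α=240°
  dir = (cos 240°, sin 240°) = (-0.5000, -0.8660); from cell (1,2)
  next x-line at t=1.5200, next y-line at t=0.3233; Δt_x=2.0000, Δt_y=1.1547
    y: enter (1,1) at t=0.3233
    y: enter (1,0) at t=1.4780 ← occupied
  → r_1 = 1.4780
beam 2: φ=0°, α=285°
  dir = (cos 285°, sin 285°) = (0.2588, -0.9659); from cell (1,2)
  next x-line at t=0.9273, next y-line at t=0.2899; Δt_x=3.8637, Δt_y=1.0353
    y: enter (1,1) at t=0.2899
    x: enter (2,1) at t=0.9273
    y: enter (2,0) at t=1.3252 ← occupied
  → r_2 = 1.3252
beam 3: φ=45°, α=330°
  dir = (cos 330°, sin 330°) = (0.8660, -0.5000); from cell (1,2)
  next x-line at t=0.2771, next y-line at t=0.5600; Δt_x=1.1547, Δt_y=2.0000
    x: enter (2,2) at t=0.2771
    y: enter (2,1) at t=0.5600
    x: enter (3,1) at t=1.4318
    y: enter (3,0) at t=2.5600 ← occupied
  → r_3 = 2.5600

ranges = [1.4780, 1.3252, 2.5600]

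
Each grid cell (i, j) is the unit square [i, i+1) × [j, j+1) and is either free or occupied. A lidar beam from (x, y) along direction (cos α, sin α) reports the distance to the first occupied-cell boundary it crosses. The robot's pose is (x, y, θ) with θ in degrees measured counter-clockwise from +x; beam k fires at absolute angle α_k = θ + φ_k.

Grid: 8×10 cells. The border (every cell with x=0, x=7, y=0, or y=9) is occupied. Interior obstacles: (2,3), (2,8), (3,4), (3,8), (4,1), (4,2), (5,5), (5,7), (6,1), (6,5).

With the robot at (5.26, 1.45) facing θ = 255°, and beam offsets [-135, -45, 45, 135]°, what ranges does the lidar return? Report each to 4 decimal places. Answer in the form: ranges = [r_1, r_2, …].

beam 1: φ=-135°, α=120°
  dir = (cos 120°, sin 120°) = (-0.5000, 0.8660); from cell (5,1)
  next x-line at t=0.5200, next y-line at t=0.6351; Δt_x=2.0000, Δt_y=1.1547
    x: enter (4,1) at t=0.5200 ← occupied
  → r_1 = 0.5200
beam 2: φ=-45°, α=210°
  dir = (cos 210°, sin 210°) = (-0.8660, -0.5000); from cell (5,1)
  next x-line at t=0.3002, next y-line at t=0.9000; Δt_x=1.1547, Δt_y=2.0000
    x: enter (4,1) at t=0.3002 ← occupied
  → r_2 = 0.3002
beam 3: φ=45°, α=300°
  dir = (cos 300°, sin 300°) = (0.5000, -0.8660); from cell (5,1)
  next x-line at t=1.4800, next y-line at t=0.5196; Δt_x=2.0000, Δt_y=1.1547
    y: enter (5,0) at t=0.5196 ← occupied
  → r_3 = 0.5196
beam 4: φ=135°, α=30°
  dir = (cos 30°, sin 30°) = (0.8660, 0.5000); from cell (5,1)
  next x-line at t=0.8545, next y-line at t=1.1000; Δt_x=1.1547, Δt_y=2.0000
    x: enter (6,1) at t=0.8545 ← occupied
  → r_4 = 0.8545

ranges = [0.5200, 0.3002, 0.5196, 0.8545]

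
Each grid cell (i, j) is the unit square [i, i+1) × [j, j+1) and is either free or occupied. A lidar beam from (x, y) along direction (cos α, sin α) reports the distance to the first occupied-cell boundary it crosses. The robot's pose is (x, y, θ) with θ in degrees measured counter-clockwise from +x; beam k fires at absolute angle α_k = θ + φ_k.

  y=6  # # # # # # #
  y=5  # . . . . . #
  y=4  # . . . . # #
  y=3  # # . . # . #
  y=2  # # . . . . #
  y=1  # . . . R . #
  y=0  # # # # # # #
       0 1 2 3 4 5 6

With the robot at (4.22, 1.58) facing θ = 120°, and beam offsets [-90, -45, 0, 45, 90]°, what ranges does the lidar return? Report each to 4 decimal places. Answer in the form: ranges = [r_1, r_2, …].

beam 1: φ=-90°, α=30°
  cosα=0.8660 sinα=0.5000 | (4,1) | tMaxX 0.9007 tMaxY 0.8400 | tΔX 1.1547 tΔY 2.0000
    t=0.8400 [y] (4,2)
    t=0.9007 [x] (5,2)
    t=2.0554 [x] (6,2) — stop
  → r_1 = 2.0554
beam 2: φ=-45°, α=75°
  cosα=0.2588 sinα=0.9659 | (4,1) | tMaxX 3.0137 tMaxY 0.4348 | tΔX 3.8637 tΔY 1.0353
    t=0.4348 [y] (4,2)
    t=1.4701 [y] (4,3) — stop
  → r_2 = 1.4701
beam 3: φ=0°, α=120°
  cosα=-0.5000 sinα=0.8660 | (4,1) | tMaxX 0.4400 tMaxY 0.4850 | tΔX 2.0000 tΔY 1.1547
    t=0.4400 [x] (3,1)
    t=0.4850 [y] (3,2)
    t=1.6397 [y] (3,3)
    t=2.4400 [x] (2,3)
    t=2.7944 [y] (2,4)
    t=3.9491 [y] (2,5)
    t=4.4400 [x] (1,5)
    t=5.1038 [y] (1,6) — stop
  → r_3 = 5.1038
beam 4: φ=45°, α=165°
  cosα=-0.9659 sinα=0.2588 | (4,1) | tMaxX 0.2278 tMaxY 1.6228 | tΔX 1.0353 tΔY 3.8637
    t=0.2278 [x] (3,1)
    t=1.2630 [x] (2,1)
    t=1.6228 [y] (2,2)
    t=2.2983 [x] (1,2) — stop
  → r_4 = 2.2983
beam 5: φ=90°, α=210°
  cosα=-0.8660 sinα=-0.5000 | (4,1) | tMaxX 0.2540 tMaxY 1.1600 | tΔX 1.1547 tΔY 2.0000
    t=0.2540 [x] (3,1)
    t=1.1600 [y] (3,0) — stop
  → r_5 = 1.1600

ranges = [2.0554, 1.4701, 5.1038, 2.2983, 1.1600]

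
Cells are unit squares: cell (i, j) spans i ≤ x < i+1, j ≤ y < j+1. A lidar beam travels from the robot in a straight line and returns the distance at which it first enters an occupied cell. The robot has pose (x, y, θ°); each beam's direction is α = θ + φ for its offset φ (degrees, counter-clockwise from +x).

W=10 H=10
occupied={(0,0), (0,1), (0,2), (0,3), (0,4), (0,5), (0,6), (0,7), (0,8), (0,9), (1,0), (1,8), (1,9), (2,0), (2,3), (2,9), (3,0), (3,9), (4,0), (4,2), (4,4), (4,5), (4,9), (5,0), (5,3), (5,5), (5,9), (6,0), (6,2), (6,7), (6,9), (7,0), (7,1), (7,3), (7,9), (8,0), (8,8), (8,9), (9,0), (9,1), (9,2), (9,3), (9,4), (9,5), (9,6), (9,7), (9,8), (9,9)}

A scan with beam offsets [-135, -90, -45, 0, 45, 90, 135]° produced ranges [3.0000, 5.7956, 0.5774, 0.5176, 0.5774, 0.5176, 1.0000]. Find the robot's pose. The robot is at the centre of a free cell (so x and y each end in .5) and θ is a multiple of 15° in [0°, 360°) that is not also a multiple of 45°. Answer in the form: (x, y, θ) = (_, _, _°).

(x, y, θ) = (1.5, 7.5, 105°)

Enumerate (i+0.5, j+0.5, θ) over the 52 free cells and 16 admissible headings. For each, cast all 7 beams and compare to the given ranges.
  (7.5, 5.5, 285°): beam 1 = 6.3509 ≠ 3.0000 ✗
  (1.5, 5.5, 120°): beam 1 = 2.5882 ≠ 3.0000 ✗
  (4.5, 7.5, 120°): beam 1 = 1.5529 ≠ 3.0000 ✗
  …
  (1.5, 7.5, 105°): r_1=3.0000, r_2=5.7956, r_3=0.5774, r_4=0.5176, r_5=0.5774, r_6=0.5176, r_7=1.0000 — all match ✓
No second candidate reproduces the full scan.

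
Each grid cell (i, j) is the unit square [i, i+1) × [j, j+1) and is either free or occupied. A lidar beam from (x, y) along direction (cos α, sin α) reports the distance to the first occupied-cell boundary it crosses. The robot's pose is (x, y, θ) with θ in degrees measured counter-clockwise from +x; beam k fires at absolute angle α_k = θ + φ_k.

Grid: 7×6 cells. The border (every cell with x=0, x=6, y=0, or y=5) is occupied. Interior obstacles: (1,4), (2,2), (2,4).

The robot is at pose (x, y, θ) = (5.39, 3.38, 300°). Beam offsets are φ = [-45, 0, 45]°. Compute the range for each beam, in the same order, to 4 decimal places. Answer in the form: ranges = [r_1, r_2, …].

ranges = [2.4640, 1.2200, 0.6315]

beam 1: φ=-45°, α=255°
  cosα=-0.2588 sinα=-0.9659 | (5,3) | tMaxX 1.5068 tMaxY 0.3934 | tΔX 3.8637 tΔY 1.0353
    t=0.3934 [y] (5,2)
    t=1.4287 [y] (5,1)
    t=1.5068 [x] (4,1)
    t=2.4640 [y] (4,0) — stop
  → r_1 = 2.4640
beam 2: φ=0°, α=300°
  cosα=0.5000 sinα=-0.8660 | (5,3) | tMaxX 1.2200 tMaxY 0.4388 | tΔX 2.0000 tΔY 1.1547
    t=0.4388 [y] (5,2)
    t=1.2200 [x] (6,2) — stop
  → r_2 = 1.2200
beam 3: φ=45°, α=345°
  cosα=0.9659 sinα=-0.2588 | (5,3) | tMaxX 0.6315 tMaxY 1.4682 | tΔX 1.0353 tΔY 3.8637
    t=0.6315 [x] (6,3) — stop
  → r_3 = 0.6315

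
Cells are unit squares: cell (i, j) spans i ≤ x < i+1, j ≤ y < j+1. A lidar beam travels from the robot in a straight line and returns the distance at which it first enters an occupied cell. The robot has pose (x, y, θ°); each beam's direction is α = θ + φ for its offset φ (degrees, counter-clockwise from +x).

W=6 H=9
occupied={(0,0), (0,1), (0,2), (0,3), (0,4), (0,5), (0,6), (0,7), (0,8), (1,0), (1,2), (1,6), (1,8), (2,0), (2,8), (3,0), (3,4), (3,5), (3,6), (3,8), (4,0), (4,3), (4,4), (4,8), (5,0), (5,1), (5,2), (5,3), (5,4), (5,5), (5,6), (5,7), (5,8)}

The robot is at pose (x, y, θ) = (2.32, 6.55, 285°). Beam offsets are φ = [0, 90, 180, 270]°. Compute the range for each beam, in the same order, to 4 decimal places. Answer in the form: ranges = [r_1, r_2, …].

beam 1: φ=0°, α=285°
  cosα=0.2588 sinα=-0.9659 | (2,6) | tMaxX 2.6273 tMaxY 0.5694 | tΔX 3.8637 tΔY 1.0353
    t=0.5694 [y] (2,5)
    t=1.6047 [y] (2,4)
    t=2.6273 [x] (3,4) — stop
  → r_1 = 2.6273
beam 2: φ=90°, α=15°
  cosα=0.9659 sinα=0.2588 | (2,6) | tMaxX 0.7040 tMaxY 1.7387 | tΔX 1.0353 tΔY 3.8637
    t=0.7040 [x] (3,6) — stop
  → r_2 = 0.7040
beam 3: φ=180°, α=105°
  cosα=-0.2588 sinα=0.9659 | (2,6) | tMaxX 1.2364 tMaxY 0.4659 | tΔX 3.8637 tΔY 1.0353
    t=0.4659 [y] (2,7)
    t=1.2364 [x] (1,7)
    t=1.5012 [y] (1,8) — stop
  → r_3 = 1.5012
beam 4: φ=270°, α=195°
  cosα=-0.9659 sinα=-0.2588 | (2,6) | tMaxX 0.3313 tMaxY 2.1250 | tΔX 1.0353 tΔY 3.8637
    t=0.3313 [x] (1,6) — stop
  → r_4 = 0.3313

ranges = [2.6273, 0.7040, 1.5012, 0.3313]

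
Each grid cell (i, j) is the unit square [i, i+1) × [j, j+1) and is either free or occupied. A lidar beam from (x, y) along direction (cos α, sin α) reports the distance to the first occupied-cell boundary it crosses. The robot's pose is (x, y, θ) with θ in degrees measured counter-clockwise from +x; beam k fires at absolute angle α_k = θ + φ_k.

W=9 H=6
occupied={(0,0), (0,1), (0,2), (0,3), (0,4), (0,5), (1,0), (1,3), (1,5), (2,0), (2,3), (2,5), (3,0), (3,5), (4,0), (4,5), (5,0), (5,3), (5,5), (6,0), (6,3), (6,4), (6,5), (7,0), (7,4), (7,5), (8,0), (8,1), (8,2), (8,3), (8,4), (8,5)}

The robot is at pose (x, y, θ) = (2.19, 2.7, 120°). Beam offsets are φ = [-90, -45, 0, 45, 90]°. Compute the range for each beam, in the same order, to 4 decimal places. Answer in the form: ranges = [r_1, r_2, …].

beam 1: φ=-90°, α=30°
  d=(0.8660,0.5000)  start (2,2)  tX=0.9353 tY=0.6000  stride 1/|dx|=1.1547 1/|dy|=2.0000
    cross y-line → (2,3), t=0.6000 (wall)
  → r_1 = 0.6000
beam 2: φ=-45°, α=75°
  d=(0.2588,0.9659)  start (2,2)  tX=3.1296 tY=0.3106  stride 1/|dx|=3.8637 1/|dy|=1.0353
    cross y-line → (2,3), t=0.3106 (wall)
  → r_2 = 0.3106
beam 3: φ=0°, α=120°
  d=(-0.5000,0.8660)  start (2,2)  tX=0.3800 tY=0.3464  stride 1/|dx|=2.0000 1/|dy|=1.1547
    cross y-line → (2,3), t=0.3464 (wall)
  → r_3 = 0.3464
beam 4: φ=45°, α=165°
  d=(-0.9659,0.2588)  start (2,2)  tX=0.1967 tY=1.1591  stride 1/|dx|=1.0353 1/|dy|=3.8637
    cross x-line → (1,2), t=0.1967
    cross y-line → (1,3), t=1.1591 (wall)
  → r_4 = 1.1591
beam 5: φ=90°, α=210°
  d=(-0.8660,-0.5000)  start (2,2)  tX=0.2194 tY=1.4000  stride 1/|dx|=1.1547 1/|dy|=2.0000
    cross x-line → (1,2), t=0.2194
    cross x-line → (0,2), t=1.3741 (wall)
  → r_5 = 1.3741

ranges = [0.6000, 0.3106, 0.3464, 1.1591, 1.3741]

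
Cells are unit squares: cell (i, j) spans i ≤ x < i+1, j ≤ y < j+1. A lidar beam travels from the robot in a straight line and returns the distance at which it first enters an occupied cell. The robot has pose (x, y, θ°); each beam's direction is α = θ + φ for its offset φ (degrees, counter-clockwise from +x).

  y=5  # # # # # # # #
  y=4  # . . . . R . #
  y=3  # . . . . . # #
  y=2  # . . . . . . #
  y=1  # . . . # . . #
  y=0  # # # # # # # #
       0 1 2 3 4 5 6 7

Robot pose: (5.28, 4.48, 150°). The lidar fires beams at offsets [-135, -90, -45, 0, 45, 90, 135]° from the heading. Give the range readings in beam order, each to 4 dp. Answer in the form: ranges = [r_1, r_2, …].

ranges = [1.7807, 0.6004, 0.5383, 1.0400, 4.4310, 4.0184, 3.6028]

beam 1: φ=-135°, α=15°
  d=(0.9659,0.2588)  start (5,4)  tX=0.7454 tY=2.0091  stride 1/|dx|=1.0353 1/|dy|=3.8637
    cross x-line → (6,4), t=0.7454
    cross x-line → (7,4), t=1.7807 (wall)
  → r_1 = 1.7807
beam 2: φ=-90°, α=60°
  d=(0.5000,0.8660)  start (5,4)  tX=1.4400 tY=0.6004  stride 1/|dx|=2.0000 1/|dy|=1.1547
    cross y-line → (5,5), t=0.6004 (wall)
  → r_2 = 0.6004
beam 3: φ=-45°, α=105°
  d=(-0.2588,0.9659)  start (5,4)  tX=1.0818 tY=0.5383  stride 1/|dx|=3.8637 1/|dy|=1.0353
    cross y-line → (5,5), t=0.5383 (wall)
  → r_3 = 0.5383
beam 4: φ=0°, α=150°
  d=(-0.8660,0.5000)  start (5,4)  tX=0.3233 tY=1.0400  stride 1/|dx|=1.1547 1/|dy|=2.0000
    cross x-line → (4,4), t=0.3233
    cross y-line → (4,5), t=1.0400 (wall)
  → r_4 = 1.0400
beam 5: φ=45°, α=195°
  d=(-0.9659,-0.2588)  start (5,4)  tX=0.2899 tY=1.8546  stride 1/|dx|=1.0353 1/|dy|=3.8637
    cross x-line → (4,4), t=0.2899
    cross x-line → (3,4), t=1.3252
    cross y-line → (3,3), t=1.8546
    cross x-line → (2,3), t=2.3604
    cross x-line → (1,3), t=3.3957
    cross x-line → (0,3), t=4.4310 (wall)
  → r_5 = 4.4310
beam 6: φ=90°, α=240°
  d=(-0.5000,-0.8660)  start (5,4)  tX=0.5600 tY=0.5543  stride 1/|dx|=2.0000 1/|dy|=1.1547
    cross y-line → (5,3), t=0.5543
    cross x-line → (4,3), t=0.5600
    cross y-line → (4,2), t=1.7090
    cross x-line → (3,2), t=2.5600
    cross y-line → (3,1), t=2.8637
    cross y-line → (3,0), t=4.0184 (wall)
  → r_6 = 4.0184
beam 7: φ=135°, α=285°
  d=(0.2588,-0.9659)  start (5,4)  tX=2.7819 tY=0.4969  stride 1/|dx|=3.8637 1/|dy|=1.0353
    cross y-line → (5,3), t=0.4969
    cross y-line → (5,2), t=1.5322
    cross y-line → (5,1), t=2.5675
    cross x-line → (6,1), t=2.7819
    cross y-line → (6,0), t=3.6028 (wall)
  → r_7 = 3.6028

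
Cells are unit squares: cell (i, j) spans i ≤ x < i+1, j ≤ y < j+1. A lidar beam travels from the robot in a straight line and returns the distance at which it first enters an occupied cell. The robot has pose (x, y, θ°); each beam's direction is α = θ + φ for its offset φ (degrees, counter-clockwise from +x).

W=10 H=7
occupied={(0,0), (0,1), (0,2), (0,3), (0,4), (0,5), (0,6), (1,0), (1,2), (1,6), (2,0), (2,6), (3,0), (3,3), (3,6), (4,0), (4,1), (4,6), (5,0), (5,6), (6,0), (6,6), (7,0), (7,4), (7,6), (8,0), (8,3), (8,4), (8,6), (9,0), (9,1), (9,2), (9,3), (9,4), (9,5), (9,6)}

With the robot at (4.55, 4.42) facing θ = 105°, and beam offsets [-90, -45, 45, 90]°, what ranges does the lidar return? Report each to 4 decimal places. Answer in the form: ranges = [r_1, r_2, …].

beam 1: φ=-90°, α=15°
  cosα=0.9659 sinα=0.2588 | (4,4) | tMaxX 0.4659 tMaxY 2.2409 | tΔX 1.0353 tΔY 3.8637
    t=0.4659 [x] (5,4)
    t=1.5012 [x] (6,4)
    t=2.2409 [y] (6,5)
    t=2.5364 [x] (7,5)
    t=3.5717 [x] (8,5)
    t=4.6070 [x] (9,5) — stop
  → r_1 = 4.6070
beam 2: φ=-45°, α=60°
  cosα=0.5000 sinα=0.8660 | (4,4) | tMaxX 0.9000 tMaxY 0.6697 | tΔX 2.0000 tΔY 1.1547
    t=0.6697 [y] (4,5)
    t=0.9000 [x] (5,5)
    t=1.8244 [y] (5,6) — stop
  → r_2 = 1.8244
beam 3: φ=45°, α=150°
  cosα=-0.8660 sinα=0.5000 | (4,4) | tMaxX 0.6351 tMaxY 1.1600 | tΔX 1.1547 tΔY 2.0000
    t=0.6351 [x] (3,4)
    t=1.1600 [y] (3,5)
    t=1.7898 [x] (2,5)
    t=2.9445 [x] (1,5)
    t=3.1600 [y] (1,6) — stop
  → r_3 = 3.1600
beam 4: φ=90°, α=195°
  cosα=-0.9659 sinα=-0.2588 | (4,4) | tMaxX 0.5694 tMaxY 1.6228 | tΔX 1.0353 tΔY 3.8637
    t=0.5694 [x] (3,4)
    t=1.6047 [x] (2,4)
    t=1.6228 [y] (2,3)
    t=2.6400 [x] (1,3)
    t=3.6752 [x] (0,3) — stop
  → r_4 = 3.6752

ranges = [4.6070, 1.8244, 3.1600, 3.6752]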